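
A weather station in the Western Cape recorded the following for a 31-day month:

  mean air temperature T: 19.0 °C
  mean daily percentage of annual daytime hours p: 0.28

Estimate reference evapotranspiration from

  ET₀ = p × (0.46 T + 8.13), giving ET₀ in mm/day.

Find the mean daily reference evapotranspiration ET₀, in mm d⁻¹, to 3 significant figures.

ET₀ = 0.28 × (0.46 × 19.0 + 8.13) = 0.28 × 16.870 = 4.7236 mm/d

4.72 mm d⁻¹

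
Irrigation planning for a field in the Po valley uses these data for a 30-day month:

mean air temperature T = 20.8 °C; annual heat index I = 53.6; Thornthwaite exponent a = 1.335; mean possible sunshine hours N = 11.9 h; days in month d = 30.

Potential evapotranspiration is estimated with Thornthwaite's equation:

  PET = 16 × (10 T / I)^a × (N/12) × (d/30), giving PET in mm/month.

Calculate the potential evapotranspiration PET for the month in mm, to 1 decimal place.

97.0 mm

10T/I = 10 × 20.8 / 53.6 = 3.8806
(10T/I)^a = 3.8806^1.335 = 6.1120
Uncorrected PET = 16 × 6.1120 = 97.792 mm
Correction = (N/12)(d/30) = (11.9/12)(30/30) = 0.9917
PET = 97.792 × 0.9917 = 96.980 mm/month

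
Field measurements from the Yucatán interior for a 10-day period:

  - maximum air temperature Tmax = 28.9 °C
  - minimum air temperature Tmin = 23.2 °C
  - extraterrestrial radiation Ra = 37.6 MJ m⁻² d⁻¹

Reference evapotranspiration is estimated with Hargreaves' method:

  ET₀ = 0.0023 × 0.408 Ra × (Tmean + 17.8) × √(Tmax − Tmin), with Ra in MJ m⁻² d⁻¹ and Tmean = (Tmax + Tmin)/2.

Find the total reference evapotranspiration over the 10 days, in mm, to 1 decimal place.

36.9 mm

Tmean = (28.9 + 23.2)/2 = 26.05 °C
0.408 Ra = 0.408 × 37.6 = 15.3408 mm/d equivalent
ET₀ = 0.0023 × 15.3408 × (26.05 + 17.8) × √5.7 = 0.0023 × 15.3408 × 43.85 × 2.3875 = 3.6939 mm/d
Over 10 days: 3.6939 × 10 = 36.939 mm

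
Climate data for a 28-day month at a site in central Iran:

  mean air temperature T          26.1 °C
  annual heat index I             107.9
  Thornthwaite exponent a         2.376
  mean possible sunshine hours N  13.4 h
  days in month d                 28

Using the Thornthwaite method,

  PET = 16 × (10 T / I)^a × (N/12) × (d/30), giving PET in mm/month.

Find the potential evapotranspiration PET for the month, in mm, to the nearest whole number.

10T/I = 10 × 26.1 / 107.9 = 2.4189
(10T/I)^a = 2.4189^2.376 = 8.1560
Uncorrected PET = 16 × 8.1560 = 130.496 mm
Correction = (N/12)(d/30) = (13.4/12)(28/30) = 1.0422
PET = 130.496 × 1.0422 = 136.003 mm/month

136 mm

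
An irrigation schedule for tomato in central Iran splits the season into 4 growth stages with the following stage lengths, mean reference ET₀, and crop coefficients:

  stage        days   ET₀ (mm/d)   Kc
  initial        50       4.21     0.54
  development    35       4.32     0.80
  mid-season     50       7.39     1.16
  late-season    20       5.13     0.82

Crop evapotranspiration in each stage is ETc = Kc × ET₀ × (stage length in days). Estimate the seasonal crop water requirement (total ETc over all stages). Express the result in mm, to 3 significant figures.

initial: 0.54 × 4.21 × 50 = 113.67 mm
development: 0.80 × 4.32 × 35 = 120.96 mm
mid-season: 1.16 × 7.39 × 50 = 428.62 mm
late-season: 0.82 × 5.13 × 20 = 84.13 mm
Seasonal total = 747.38 mm

747 mm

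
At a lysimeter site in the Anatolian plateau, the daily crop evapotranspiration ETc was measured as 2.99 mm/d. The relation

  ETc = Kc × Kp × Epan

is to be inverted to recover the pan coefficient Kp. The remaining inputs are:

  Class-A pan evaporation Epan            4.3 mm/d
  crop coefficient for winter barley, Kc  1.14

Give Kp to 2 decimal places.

0.61

ETc = Kc × Kp × Epan  ⇒  Kp = ETc / (Kc × Epan)
Kp = 2.99 / (1.14 × 4.3) = 2.99 / 4.902 = 0.6100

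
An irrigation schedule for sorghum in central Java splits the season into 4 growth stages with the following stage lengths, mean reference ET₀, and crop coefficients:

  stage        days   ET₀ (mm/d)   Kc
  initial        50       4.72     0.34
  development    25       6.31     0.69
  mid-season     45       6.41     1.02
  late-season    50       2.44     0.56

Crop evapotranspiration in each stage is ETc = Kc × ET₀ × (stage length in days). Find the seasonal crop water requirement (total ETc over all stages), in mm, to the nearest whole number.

initial: 0.34 × 4.72 × 50 = 80.24 mm
development: 0.69 × 6.31 × 25 = 108.85 mm
mid-season: 1.02 × 6.41 × 45 = 294.22 mm
late-season: 0.56 × 2.44 × 50 = 68.32 mm
Seasonal total = 551.63 mm

552 mm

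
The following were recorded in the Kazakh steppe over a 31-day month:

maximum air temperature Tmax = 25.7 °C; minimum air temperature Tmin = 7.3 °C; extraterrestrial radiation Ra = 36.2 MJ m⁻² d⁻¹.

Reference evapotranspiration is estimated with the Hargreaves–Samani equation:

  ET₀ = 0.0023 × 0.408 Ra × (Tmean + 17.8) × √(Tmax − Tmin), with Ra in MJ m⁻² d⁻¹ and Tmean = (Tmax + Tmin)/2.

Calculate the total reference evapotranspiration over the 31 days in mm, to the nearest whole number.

Tmean = (25.7 + 7.3)/2 = 16.50 °C
0.408 Ra = 0.408 × 36.2 = 14.7696 mm/d equivalent
ET₀ = 0.0023 × 14.7696 × (16.50 + 17.8) × √18.4 = 0.0023 × 14.7696 × 34.30 × 4.2895 = 4.9980 mm/d
Over 31 days: 4.9980 × 31 = 154.938 mm

155 mm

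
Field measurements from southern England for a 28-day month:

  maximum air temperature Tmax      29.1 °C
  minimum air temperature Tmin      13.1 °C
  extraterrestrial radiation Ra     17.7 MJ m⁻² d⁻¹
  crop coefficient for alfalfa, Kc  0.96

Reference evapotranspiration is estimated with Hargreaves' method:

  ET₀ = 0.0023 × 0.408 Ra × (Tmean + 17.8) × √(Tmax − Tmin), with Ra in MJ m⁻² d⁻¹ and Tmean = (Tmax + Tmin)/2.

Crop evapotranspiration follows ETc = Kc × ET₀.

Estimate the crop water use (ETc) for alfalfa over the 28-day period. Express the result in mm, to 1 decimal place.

69.5 mm

Tmean = (29.1 + 13.1)/2 = 21.10 °C
0.408 Ra = 0.408 × 17.7 = 7.2216 mm/d equivalent
ET₀ = 0.0023 × 7.2216 × (21.10 + 17.8) × √16.0 = 0.0023 × 7.2216 × 38.90 × 4.0000 = 2.5845 mm/d
ETc = Kc × ET₀ = 0.96 × 2.5845 = 2.4811 mm/d
Over 28 days: 2.4811 × 28 = 69.471 mm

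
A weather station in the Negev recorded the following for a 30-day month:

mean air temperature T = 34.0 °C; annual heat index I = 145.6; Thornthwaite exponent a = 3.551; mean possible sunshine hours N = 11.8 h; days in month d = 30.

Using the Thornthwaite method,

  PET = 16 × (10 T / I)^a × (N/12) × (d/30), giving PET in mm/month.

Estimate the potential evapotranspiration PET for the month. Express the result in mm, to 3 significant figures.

10T/I = 10 × 34.0 / 145.6 = 2.3352
(10T/I)^a = 2.3352^3.551 = 20.3198
Uncorrected PET = 16 × 20.3198 = 325.117 mm
Correction = (N/12)(d/30) = (11.8/12)(30/30) = 0.9833
PET = 325.117 × 0.9833 = 319.688 mm/month

320 mm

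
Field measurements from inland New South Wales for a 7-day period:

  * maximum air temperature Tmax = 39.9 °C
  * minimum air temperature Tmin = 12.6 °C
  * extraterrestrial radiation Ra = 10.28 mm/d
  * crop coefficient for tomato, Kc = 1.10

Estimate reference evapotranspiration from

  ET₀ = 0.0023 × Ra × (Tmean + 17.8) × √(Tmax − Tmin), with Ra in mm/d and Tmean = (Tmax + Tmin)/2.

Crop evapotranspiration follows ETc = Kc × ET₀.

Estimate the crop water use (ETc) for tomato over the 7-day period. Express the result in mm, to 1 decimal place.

41.9 mm

Tmean = (39.9 + 12.6)/2 = 26.25 °C
ET₀ = 0.0023 × 10.28 × (26.25 + 17.8) × √27.3 = 0.0023 × 10.28 × 44.05 × 5.2249 = 5.4418 mm/d
ETc = Kc × ET₀ = 1.10 × 5.4418 = 5.9860 mm/d
Over 7 days: 5.9860 × 7 = 41.902 mm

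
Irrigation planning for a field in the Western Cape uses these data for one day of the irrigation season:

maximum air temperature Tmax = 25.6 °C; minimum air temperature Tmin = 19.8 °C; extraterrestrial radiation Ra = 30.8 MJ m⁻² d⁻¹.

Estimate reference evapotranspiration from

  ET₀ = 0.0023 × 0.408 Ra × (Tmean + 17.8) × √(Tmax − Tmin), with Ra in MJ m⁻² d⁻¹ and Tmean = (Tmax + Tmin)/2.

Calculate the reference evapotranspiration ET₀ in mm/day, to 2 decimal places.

Tmean = (25.6 + 19.8)/2 = 22.70 °C
0.408 Ra = 0.408 × 30.8 = 12.5664 mm/d equivalent
ET₀ = 0.0023 × 12.5664 × (22.70 + 17.8) × √5.8 = 0.0023 × 12.5664 × 40.50 × 2.4083 = 2.8191 mm/d

2.82 mm/day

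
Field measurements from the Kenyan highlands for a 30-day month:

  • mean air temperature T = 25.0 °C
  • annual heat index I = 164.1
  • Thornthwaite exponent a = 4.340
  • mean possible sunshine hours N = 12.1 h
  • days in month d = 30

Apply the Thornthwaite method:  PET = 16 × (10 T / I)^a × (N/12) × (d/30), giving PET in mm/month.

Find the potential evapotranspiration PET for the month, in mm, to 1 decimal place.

100.3 mm

10T/I = 10 × 25.0 / 164.1 = 1.5235
(10T/I)^a = 1.5235^4.340 = 6.2164
Uncorrected PET = 16 × 6.2164 = 99.462 mm
Correction = (N/12)(d/30) = (12.1/12)(30/30) = 1.0083
PET = 99.462 × 1.0083 = 100.288 mm/month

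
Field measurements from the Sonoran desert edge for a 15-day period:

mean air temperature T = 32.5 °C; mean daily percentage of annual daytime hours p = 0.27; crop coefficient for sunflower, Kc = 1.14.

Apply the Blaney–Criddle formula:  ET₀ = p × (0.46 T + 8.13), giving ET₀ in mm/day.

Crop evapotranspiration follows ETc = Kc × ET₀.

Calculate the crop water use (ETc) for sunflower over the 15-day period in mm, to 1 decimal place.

106.6 mm

ET₀ = 0.27 × (0.46 × 32.5 + 8.13) = 0.27 × 23.080 = 6.2316 mm/d
ETc = Kc × ET₀ = 1.14 × 6.2316 = 7.1040 mm/d
Over 15 days: 7.1040 × 15 = 106.560 mm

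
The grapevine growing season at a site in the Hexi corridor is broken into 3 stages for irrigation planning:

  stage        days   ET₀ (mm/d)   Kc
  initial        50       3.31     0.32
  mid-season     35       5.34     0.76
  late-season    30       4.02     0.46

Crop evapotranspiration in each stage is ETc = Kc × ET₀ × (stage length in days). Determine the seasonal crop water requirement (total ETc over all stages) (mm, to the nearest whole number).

250 mm

initial: 0.32 × 3.31 × 50 = 52.96 mm
mid-season: 0.76 × 5.34 × 35 = 142.04 mm
late-season: 0.46 × 4.02 × 30 = 55.48 mm
Seasonal total = 250.48 mm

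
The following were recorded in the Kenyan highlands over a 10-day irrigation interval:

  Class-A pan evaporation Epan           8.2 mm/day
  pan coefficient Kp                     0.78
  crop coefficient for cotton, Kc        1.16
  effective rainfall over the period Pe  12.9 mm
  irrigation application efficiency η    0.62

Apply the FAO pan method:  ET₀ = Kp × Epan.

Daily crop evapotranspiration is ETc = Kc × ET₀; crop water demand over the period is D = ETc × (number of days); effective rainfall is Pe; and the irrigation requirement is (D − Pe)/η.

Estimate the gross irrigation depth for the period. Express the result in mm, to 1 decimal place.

98.9 mm

ET₀ = 0.78 × 8.2 = 6.3960 mm/d
ETc = Kc × ET₀ = 1.16 × 6.3960 = 7.4194 mm/d
Crop demand D = ETc × 10 d = 7.4194 × 10 = 74.194 mm
D − Pe = 74.194 − 12.9 = 61.294 mm
Gross irrigation = 61.294 / 0.62 = 98.861 mm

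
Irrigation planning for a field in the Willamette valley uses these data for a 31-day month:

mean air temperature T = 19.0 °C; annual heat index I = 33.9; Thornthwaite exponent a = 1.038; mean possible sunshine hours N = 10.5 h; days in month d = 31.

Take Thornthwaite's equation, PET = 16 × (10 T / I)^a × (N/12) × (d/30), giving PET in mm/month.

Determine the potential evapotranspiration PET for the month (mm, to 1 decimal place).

10T/I = 10 × 19.0 / 33.9 = 5.6047
(10T/I)^a = 5.6047^1.038 = 5.9841
Uncorrected PET = 16 × 5.9841 = 95.746 mm
Correction = (N/12)(d/30) = (10.5/12)(31/30) = 0.9042
PET = 95.746 × 0.9042 = 86.574 mm/month

86.6 mm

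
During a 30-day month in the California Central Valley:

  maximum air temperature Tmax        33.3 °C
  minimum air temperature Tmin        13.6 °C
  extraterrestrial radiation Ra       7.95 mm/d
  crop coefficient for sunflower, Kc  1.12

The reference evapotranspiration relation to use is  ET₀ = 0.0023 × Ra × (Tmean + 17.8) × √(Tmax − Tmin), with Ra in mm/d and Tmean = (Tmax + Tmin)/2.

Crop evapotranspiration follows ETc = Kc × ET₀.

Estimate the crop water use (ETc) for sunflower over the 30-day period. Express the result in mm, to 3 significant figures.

112 mm

Tmean = (33.3 + 13.6)/2 = 23.45 °C
ET₀ = 0.0023 × 7.95 × (23.45 + 17.8) × √19.7 = 0.0023 × 7.95 × 41.25 × 4.4385 = 3.3478 mm/d
ETc = Kc × ET₀ = 1.12 × 3.3478 = 3.7495 mm/d
Over 30 days: 3.7495 × 30 = 112.485 mm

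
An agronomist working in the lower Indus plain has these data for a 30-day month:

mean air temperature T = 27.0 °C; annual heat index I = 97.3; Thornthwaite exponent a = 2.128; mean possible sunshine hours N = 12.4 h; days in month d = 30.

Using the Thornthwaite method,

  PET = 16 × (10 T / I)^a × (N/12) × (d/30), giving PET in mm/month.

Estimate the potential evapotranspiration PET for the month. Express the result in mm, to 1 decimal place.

10T/I = 10 × 27.0 / 97.3 = 2.7749
(10T/I)^a = 2.7749^2.128 = 8.7747
Uncorrected PET = 16 × 8.7747 = 140.395 mm
Correction = (N/12)(d/30) = (12.4/12)(30/30) = 1.0333
PET = 140.395 × 1.0333 = 145.070 mm/month

145.1 mm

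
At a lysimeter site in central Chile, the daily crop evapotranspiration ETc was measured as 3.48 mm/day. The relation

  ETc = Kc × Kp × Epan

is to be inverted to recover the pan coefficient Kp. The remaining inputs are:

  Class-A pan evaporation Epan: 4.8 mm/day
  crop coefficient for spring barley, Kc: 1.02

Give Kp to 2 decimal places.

0.71

ETc = Kc × Kp × Epan  ⇒  Kp = ETc / (Kc × Epan)
Kp = 3.48 / (1.02 × 4.8) = 3.48 / 4.896 = 0.7108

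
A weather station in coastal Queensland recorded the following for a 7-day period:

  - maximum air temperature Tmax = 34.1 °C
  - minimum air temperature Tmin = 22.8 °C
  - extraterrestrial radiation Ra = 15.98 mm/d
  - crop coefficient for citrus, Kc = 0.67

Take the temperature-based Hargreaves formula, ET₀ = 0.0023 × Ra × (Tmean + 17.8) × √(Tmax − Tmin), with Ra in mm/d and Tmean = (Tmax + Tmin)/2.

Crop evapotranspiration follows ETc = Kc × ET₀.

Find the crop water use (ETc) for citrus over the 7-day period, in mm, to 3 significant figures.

Tmean = (34.1 + 22.8)/2 = 28.45 °C
ET₀ = 0.0023 × 15.98 × (28.45 + 17.8) × √11.3 = 0.0023 × 15.98 × 46.25 × 3.3615 = 5.7141 mm/d
ETc = Kc × ET₀ = 0.67 × 5.7141 = 3.8284 mm/d
Over 7 days: 3.8284 × 7 = 26.799 mm

26.8 mm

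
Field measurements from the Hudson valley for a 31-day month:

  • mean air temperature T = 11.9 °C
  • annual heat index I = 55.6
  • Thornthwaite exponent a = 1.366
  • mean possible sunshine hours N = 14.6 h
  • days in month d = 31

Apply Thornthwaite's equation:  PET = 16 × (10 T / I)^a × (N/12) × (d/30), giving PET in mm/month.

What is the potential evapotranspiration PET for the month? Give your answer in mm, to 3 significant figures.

10T/I = 10 × 11.9 / 55.6 = 2.1403
(10T/I)^a = 2.1403^1.366 = 2.8277
Uncorrected PET = 16 × 2.8277 = 45.243 mm
Correction = (N/12)(d/30) = (14.6/12)(31/30) = 1.2572
PET = 45.243 × 1.2572 = 56.879 mm/month

56.9 mm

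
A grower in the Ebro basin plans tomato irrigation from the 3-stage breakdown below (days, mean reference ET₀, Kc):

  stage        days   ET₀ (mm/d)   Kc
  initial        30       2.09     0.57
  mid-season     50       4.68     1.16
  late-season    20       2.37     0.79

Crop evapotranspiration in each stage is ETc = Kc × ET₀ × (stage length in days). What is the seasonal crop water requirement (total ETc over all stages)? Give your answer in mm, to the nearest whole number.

345 mm

initial: 0.57 × 2.09 × 30 = 35.74 mm
mid-season: 1.16 × 4.68 × 50 = 271.44 mm
late-season: 0.79 × 2.37 × 20 = 37.45 mm
Seasonal total = 344.63 mm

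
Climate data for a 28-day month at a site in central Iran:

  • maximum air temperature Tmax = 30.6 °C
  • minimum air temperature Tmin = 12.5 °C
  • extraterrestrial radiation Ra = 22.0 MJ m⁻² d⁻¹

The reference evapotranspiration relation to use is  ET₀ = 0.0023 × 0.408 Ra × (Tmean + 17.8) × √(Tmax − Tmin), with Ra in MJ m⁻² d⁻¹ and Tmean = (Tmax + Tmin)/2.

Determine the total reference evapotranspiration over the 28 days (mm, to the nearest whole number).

Tmean = (30.6 + 12.5)/2 = 21.55 °C
0.408 Ra = 0.408 × 22.0 = 8.9760 mm/d equivalent
ET₀ = 0.0023 × 8.9760 × (21.55 + 17.8) × √18.1 = 0.0023 × 8.9760 × 39.35 × 4.2544 = 3.4562 mm/d
Over 28 days: 3.4562 × 28 = 96.774 mm

97 mm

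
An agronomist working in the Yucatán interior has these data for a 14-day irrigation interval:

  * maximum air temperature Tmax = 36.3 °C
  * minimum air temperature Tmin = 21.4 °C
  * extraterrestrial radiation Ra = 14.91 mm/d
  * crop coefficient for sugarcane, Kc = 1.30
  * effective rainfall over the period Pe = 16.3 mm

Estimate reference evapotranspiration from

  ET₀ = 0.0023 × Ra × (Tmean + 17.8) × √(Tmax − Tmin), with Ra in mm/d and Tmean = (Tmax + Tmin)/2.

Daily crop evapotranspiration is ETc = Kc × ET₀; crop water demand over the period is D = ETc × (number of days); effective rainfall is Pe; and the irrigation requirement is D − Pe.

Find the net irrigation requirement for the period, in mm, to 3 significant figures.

Tmean = (36.3 + 21.4)/2 = 28.85 °C
ET₀ = 0.0023 × 14.91 × (28.85 + 17.8) × √14.9 = 0.0023 × 14.91 × 46.65 × 3.8601 = 6.1753 mm/d
ETc = Kc × ET₀ = 1.30 × 6.1753 = 8.0279 mm/d
Crop demand D = ETc × 14 d = 8.0279 × 14 = 112.391 mm
D − Pe = 112.391 − 16.3 = 96.091 mm

96.1 mm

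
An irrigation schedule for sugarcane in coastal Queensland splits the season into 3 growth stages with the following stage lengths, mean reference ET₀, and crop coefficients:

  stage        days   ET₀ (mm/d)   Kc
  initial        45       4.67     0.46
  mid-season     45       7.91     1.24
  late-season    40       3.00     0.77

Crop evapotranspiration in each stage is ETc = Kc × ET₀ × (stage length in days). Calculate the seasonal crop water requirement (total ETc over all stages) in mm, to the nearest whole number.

initial: 0.46 × 4.67 × 45 = 96.67 mm
mid-season: 1.24 × 7.91 × 45 = 441.38 mm
late-season: 0.77 × 3.00 × 40 = 92.40 mm
Seasonal total = 630.45 mm

630 mm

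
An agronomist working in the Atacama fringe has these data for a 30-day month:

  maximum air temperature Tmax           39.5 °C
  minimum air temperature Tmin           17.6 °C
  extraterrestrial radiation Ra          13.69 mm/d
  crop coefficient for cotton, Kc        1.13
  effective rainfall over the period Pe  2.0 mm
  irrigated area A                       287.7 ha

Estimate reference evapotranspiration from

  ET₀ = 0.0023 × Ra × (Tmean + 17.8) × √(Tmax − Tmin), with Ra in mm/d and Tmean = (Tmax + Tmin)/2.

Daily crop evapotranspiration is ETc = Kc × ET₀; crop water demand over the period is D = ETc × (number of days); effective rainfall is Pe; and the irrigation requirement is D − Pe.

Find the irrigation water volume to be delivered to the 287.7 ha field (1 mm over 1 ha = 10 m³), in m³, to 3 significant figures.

Tmean = (39.5 + 17.6)/2 = 28.55 °C
ET₀ = 0.0023 × 13.69 × (28.55 + 17.8) × √21.9 = 0.0023 × 13.69 × 46.35 × 4.6797 = 6.8297 mm/d
ETc = Kc × ET₀ = 1.13 × 6.8297 = 7.7176 mm/d
Crop demand D = ETc × 30 d = 7.7176 × 30 = 231.528 mm
D − Pe = 231.528 − 2.0 = 229.528 mm
Volume = 229.528 mm × 287.7 ha × 10 = 660352.1 m³

660000 m³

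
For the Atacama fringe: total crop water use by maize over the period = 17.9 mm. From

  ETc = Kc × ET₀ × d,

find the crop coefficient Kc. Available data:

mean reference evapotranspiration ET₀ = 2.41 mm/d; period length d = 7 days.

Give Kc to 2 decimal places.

ETc = Kc × ET₀ × d  ⇒  Kc = ETc / (ET₀ × d)
Kc = 17.9 / (2.41 × 7) = 17.9 / 16.87 = 1.0611

1.06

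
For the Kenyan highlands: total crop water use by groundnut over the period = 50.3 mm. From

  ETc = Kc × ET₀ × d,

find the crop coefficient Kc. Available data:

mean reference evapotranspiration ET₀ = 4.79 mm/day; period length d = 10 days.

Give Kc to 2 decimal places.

1.05

ETc = Kc × ET₀ × d  ⇒  Kc = ETc / (ET₀ × d)
Kc = 50.3 / (4.79 × 10) = 50.3 / 47.90 = 1.0501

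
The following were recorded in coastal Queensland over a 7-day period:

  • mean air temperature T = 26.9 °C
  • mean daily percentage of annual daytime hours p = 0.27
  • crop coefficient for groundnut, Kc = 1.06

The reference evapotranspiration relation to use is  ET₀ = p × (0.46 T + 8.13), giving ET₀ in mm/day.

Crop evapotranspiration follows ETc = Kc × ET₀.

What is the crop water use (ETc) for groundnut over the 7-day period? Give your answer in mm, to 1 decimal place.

41.1 mm

ET₀ = 0.27 × (0.46 × 26.9 + 8.13) = 0.27 × 20.504 = 5.5361 mm/d
ETc = Kc × ET₀ = 1.06 × 5.5361 = 5.8683 mm/d
Over 7 days: 5.8683 × 7 = 41.078 mm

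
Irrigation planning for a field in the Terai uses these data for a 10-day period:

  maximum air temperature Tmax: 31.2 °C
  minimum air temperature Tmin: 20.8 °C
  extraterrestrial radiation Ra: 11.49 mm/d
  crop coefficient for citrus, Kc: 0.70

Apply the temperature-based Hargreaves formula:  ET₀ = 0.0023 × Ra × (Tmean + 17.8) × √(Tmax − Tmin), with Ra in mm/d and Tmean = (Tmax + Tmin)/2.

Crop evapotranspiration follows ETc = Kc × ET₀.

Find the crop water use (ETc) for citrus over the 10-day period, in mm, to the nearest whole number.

Tmean = (31.2 + 20.8)/2 = 26.00 °C
ET₀ = 0.0023 × 11.49 × (26.00 + 17.8) × √10.4 = 0.0023 × 11.49 × 43.80 × 3.2249 = 3.7328 mm/d
ETc = Kc × ET₀ = 0.70 × 3.7328 = 2.6130 mm/d
Over 10 days: 2.6130 × 10 = 26.130 mm

26 mm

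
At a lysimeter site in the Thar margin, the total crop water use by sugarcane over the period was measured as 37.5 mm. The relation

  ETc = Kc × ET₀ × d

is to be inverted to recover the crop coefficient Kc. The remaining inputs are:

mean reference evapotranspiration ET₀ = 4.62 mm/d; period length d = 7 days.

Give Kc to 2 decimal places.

1.16

ETc = Kc × ET₀ × d  ⇒  Kc = ETc / (ET₀ × d)
Kc = 37.5 / (4.62 × 7) = 37.5 / 32.34 = 1.1596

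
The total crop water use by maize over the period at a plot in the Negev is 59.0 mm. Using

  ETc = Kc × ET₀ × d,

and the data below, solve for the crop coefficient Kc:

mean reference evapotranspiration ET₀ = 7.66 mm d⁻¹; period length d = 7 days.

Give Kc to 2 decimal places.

1.10

ETc = Kc × ET₀ × d  ⇒  Kc = ETc / (ET₀ × d)
Kc = 59.0 / (7.66 × 7) = 59.0 / 53.62 = 1.1003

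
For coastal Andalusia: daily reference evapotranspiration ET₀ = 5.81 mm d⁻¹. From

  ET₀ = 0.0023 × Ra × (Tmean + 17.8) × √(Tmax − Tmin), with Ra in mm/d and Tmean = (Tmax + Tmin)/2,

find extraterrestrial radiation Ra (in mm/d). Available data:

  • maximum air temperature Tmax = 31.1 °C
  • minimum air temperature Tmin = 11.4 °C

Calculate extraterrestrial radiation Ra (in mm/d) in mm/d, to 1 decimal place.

Tmean = 21.25 °C; √ΔT = 4.4385
Ra = ET₀ / [0.0023 × (Tmean+17.8) × √ΔT] = 5.81 / (0.0023 × 39.05 × 4.4385) = 14.574 mm/d

14.6 mm/d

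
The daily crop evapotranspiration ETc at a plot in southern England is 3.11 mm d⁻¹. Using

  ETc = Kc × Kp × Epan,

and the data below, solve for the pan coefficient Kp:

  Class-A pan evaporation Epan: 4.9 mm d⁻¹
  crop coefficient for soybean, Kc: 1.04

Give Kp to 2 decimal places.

0.61

ETc = Kc × Kp × Epan  ⇒  Kp = ETc / (Kc × Epan)
Kp = 3.11 / (1.04 × 4.9) = 3.11 / 5.096 = 0.6103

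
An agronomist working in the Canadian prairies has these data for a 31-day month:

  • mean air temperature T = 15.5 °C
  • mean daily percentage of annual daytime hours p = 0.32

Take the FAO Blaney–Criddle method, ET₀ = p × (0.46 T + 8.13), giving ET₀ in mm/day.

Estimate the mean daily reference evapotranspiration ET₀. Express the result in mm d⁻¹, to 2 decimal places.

ET₀ = 0.32 × (0.46 × 15.5 + 8.13) = 0.32 × 15.260 = 4.8832 mm/d

4.88 mm d⁻¹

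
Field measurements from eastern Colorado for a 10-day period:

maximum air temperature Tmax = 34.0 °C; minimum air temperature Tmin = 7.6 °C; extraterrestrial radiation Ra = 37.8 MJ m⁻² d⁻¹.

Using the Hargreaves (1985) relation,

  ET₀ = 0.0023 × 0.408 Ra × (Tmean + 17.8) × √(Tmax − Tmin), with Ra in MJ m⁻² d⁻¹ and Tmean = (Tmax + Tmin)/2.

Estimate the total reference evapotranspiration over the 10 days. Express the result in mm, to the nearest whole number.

70 mm

Tmean = (34.0 + 7.6)/2 = 20.80 °C
0.408 Ra = 0.408 × 37.8 = 15.4224 mm/d equivalent
ET₀ = 0.0023 × 15.4224 × (20.80 + 17.8) × √26.4 = 0.0023 × 15.4224 × 38.60 × 5.1381 = 7.0351 mm/d
Over 10 days: 7.0351 × 10 = 70.351 mm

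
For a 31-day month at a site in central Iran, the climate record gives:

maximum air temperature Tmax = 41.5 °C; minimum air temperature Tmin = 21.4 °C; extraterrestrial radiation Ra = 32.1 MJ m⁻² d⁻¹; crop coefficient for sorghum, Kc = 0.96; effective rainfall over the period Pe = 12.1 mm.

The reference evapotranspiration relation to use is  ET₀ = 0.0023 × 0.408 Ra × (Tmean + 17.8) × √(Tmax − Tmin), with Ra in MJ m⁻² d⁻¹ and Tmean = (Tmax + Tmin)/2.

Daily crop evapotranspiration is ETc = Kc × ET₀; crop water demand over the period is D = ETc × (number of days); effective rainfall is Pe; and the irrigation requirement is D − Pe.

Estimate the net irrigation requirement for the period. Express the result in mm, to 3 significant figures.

186 mm

Tmean = (41.5 + 21.4)/2 = 31.45 °C
0.408 Ra = 0.408 × 32.1 = 13.0968 mm/d equivalent
ET₀ = 0.0023 × 13.0968 × (31.45 + 17.8) × √20.1 = 0.0023 × 13.0968 × 49.25 × 4.4833 = 6.6512 mm/d
ETc = Kc × ET₀ = 0.96 × 6.6512 = 6.3852 mm/d
Crop demand D = ETc × 31 d = 6.3852 × 31 = 197.941 mm
D − Pe = 197.941 − 12.1 = 185.841 mm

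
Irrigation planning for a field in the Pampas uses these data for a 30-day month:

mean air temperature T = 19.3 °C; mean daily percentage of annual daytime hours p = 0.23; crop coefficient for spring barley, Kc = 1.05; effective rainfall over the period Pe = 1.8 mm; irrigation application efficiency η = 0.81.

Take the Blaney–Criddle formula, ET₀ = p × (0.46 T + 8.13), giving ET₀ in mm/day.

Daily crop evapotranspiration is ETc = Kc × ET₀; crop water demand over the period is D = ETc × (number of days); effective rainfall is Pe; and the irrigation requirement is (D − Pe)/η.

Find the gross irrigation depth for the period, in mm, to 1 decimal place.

149.9 mm

ET₀ = 0.23 × (0.46 × 19.3 + 8.13) = 0.23 × 17.008 = 3.9118 mm/d
ETc = Kc × ET₀ = 1.05 × 3.9118 = 4.1074 mm/d
Crop demand D = ETc × 30 d = 4.1074 × 30 = 123.222 mm
D − Pe = 123.222 − 1.8 = 121.422 mm
Gross irrigation = 121.422 / 0.81 = 149.904 mm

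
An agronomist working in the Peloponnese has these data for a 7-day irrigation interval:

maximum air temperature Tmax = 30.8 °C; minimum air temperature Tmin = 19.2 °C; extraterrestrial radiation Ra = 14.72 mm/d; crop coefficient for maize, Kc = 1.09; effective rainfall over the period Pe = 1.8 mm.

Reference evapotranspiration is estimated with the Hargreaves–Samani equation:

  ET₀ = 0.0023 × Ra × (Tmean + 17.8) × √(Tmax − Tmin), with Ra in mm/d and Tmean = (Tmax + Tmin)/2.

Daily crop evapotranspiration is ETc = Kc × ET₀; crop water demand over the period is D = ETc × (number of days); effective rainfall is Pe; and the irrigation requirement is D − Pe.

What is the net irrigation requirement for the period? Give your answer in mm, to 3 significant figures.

35.9 mm

Tmean = (30.8 + 19.2)/2 = 25.00 °C
ET₀ = 0.0023 × 14.72 × (25.00 + 17.8) × √11.6 = 0.0023 × 14.72 × 42.80 × 3.4059 = 4.9353 mm/d
ETc = Kc × ET₀ = 1.09 × 4.9353 = 5.3795 mm/d
Crop demand D = ETc × 7 d = 5.3795 × 7 = 37.657 mm
D − Pe = 37.657 − 1.8 = 35.857 mm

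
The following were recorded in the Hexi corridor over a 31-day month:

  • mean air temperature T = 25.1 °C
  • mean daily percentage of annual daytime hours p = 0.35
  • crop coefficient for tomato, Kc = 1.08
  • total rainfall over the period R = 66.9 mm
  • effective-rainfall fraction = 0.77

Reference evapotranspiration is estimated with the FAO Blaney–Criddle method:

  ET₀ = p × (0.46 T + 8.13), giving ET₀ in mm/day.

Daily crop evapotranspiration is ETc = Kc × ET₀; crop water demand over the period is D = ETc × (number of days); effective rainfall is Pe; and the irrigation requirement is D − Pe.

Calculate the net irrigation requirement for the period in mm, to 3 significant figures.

ET₀ = 0.35 × (0.46 × 25.1 + 8.13) = 0.35 × 19.676 = 6.8866 mm/d
ETc = Kc × ET₀ = 1.08 × 6.8866 = 7.4375 mm/d
Crop demand D = ETc × 31 d = 7.4375 × 31 = 230.563 mm
Pe = 0.77 × 66.9 = 51.513 mm
D − Pe = 230.563 − 51.513 = 179.050 mm

179 mm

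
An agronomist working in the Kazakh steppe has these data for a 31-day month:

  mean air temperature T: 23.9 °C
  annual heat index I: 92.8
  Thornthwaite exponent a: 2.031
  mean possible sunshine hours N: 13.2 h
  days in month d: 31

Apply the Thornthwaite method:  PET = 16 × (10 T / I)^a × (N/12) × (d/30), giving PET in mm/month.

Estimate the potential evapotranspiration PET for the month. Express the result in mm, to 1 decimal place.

10T/I = 10 × 23.9 / 92.8 = 2.5754
(10T/I)^a = 2.5754^2.031 = 6.8301
Uncorrected PET = 16 × 6.8301 = 109.282 mm
Correction = (N/12)(d/30) = (13.2/12)(31/30) = 1.1367
PET = 109.282 × 1.1367 = 124.221 mm/month

124.2 mm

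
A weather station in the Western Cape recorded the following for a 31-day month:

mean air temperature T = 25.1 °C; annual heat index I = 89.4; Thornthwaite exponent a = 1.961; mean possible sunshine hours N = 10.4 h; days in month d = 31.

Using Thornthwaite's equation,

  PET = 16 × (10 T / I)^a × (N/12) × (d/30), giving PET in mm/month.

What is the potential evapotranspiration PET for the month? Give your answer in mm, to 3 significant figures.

10T/I = 10 × 25.1 / 89.4 = 2.8076
(10T/I)^a = 2.8076^1.961 = 7.5716
Uncorrected PET = 16 × 7.5716 = 121.146 mm
Correction = (N/12)(d/30) = (10.4/12)(31/30) = 0.8956
PET = 121.146 × 0.8956 = 108.498 mm/month

108 mm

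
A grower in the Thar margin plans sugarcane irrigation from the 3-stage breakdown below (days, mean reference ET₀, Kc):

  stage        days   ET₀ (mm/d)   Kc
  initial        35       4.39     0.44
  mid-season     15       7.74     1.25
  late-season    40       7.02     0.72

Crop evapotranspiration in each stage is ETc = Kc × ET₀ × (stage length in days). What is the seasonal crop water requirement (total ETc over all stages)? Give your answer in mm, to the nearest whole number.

415 mm

initial: 0.44 × 4.39 × 35 = 67.61 mm
mid-season: 1.25 × 7.74 × 15 = 145.13 mm
late-season: 0.72 × 7.02 × 40 = 202.18 mm
Seasonal total = 414.92 mm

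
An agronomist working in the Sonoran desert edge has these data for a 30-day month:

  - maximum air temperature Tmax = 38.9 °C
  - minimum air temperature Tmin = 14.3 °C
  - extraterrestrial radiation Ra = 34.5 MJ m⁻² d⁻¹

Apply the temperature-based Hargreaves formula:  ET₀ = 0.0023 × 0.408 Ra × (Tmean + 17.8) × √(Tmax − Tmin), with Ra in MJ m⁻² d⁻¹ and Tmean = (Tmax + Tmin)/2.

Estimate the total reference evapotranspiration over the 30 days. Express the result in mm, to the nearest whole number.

Tmean = (38.9 + 14.3)/2 = 26.60 °C
0.408 Ra = 0.408 × 34.5 = 14.0760 mm/d equivalent
ET₀ = 0.0023 × 14.0760 × (26.60 + 17.8) × √24.6 = 0.0023 × 14.0760 × 44.40 × 4.9598 = 7.1294 mm/d
Over 30 days: 7.1294 × 30 = 213.882 mm

214 mm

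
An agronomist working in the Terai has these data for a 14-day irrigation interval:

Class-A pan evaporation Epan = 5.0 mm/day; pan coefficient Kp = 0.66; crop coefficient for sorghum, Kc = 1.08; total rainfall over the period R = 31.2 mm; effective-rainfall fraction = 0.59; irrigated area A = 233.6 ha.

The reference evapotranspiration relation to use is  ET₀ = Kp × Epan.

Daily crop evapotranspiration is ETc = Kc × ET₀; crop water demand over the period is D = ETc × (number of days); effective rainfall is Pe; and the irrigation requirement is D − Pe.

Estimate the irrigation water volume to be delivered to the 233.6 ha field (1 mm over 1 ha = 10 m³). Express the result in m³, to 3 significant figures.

ET₀ = 0.66 × 5.0 = 3.3000 mm/d
ETc = Kc × ET₀ = 1.08 × 3.3000 = 3.5640 mm/d
Crop demand D = ETc × 14 d = 3.5640 × 14 = 49.896 mm
Pe = 0.59 × 31.2 = 18.408 mm
D − Pe = 49.896 − 18.408 = 31.488 mm
Volume = 31.488 mm × 233.6 ha × 10 = 73556.0 m³

73600 m³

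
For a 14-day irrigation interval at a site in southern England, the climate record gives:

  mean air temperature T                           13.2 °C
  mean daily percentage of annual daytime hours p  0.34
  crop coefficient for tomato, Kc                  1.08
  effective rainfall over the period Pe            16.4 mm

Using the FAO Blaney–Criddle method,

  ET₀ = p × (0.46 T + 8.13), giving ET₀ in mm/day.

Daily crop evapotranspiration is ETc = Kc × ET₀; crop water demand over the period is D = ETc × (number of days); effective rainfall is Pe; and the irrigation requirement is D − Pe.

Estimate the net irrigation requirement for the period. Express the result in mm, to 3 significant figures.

56.6 mm

ET₀ = 0.34 × (0.46 × 13.2 + 8.13) = 0.34 × 14.202 = 4.8287 mm/d
ETc = Kc × ET₀ = 1.08 × 4.8287 = 5.2150 mm/d
Crop demand D = ETc × 14 d = 5.2150 × 14 = 73.010 mm
D − Pe = 73.010 − 16.4 = 56.610 mm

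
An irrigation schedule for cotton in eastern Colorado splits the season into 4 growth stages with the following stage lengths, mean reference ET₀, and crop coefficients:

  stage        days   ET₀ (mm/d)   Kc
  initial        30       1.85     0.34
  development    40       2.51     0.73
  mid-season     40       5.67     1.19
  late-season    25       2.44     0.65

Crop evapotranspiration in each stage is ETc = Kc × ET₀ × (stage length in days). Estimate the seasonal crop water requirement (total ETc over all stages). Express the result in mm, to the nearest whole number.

initial: 0.34 × 1.85 × 30 = 18.87 mm
development: 0.73 × 2.51 × 40 = 73.29 mm
mid-season: 1.19 × 5.67 × 40 = 269.89 mm
late-season: 0.65 × 2.44 × 25 = 39.65 mm
Seasonal total = 401.70 mm

402 mm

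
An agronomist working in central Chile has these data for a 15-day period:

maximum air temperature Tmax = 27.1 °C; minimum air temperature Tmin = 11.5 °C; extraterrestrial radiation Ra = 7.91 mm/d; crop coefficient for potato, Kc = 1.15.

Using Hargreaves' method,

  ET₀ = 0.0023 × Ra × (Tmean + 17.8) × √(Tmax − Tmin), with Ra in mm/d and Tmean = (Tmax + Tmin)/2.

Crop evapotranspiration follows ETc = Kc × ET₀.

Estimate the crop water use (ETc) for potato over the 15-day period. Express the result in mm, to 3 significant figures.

Tmean = (27.1 + 11.5)/2 = 19.30 °C
ET₀ = 0.0023 × 7.91 × (19.30 + 17.8) × √15.6 = 0.0023 × 7.91 × 37.10 × 3.9497 = 2.6659 mm/d
ETc = Kc × ET₀ = 1.15 × 2.6659 = 3.0658 mm/d
Over 15 days: 3.0658 × 15 = 45.987 mm

46.0 mm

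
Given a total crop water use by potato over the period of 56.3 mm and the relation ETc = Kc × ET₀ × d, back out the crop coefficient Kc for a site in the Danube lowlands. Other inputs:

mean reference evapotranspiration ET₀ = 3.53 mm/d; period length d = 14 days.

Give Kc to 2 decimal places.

1.14

ETc = Kc × ET₀ × d  ⇒  Kc = ETc / (ET₀ × d)
Kc = 56.3 / (3.53 × 14) = 56.3 / 49.42 = 1.1392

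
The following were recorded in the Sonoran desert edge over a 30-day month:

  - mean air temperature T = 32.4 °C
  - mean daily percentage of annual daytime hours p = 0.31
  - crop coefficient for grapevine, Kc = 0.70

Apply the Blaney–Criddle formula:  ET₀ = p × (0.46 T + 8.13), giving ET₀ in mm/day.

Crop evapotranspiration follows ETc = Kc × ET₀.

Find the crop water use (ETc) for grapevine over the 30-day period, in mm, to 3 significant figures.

150 mm

ET₀ = 0.31 × (0.46 × 32.4 + 8.13) = 0.31 × 23.034 = 7.1405 mm/d
ETc = Kc × ET₀ = 0.70 × 7.1405 = 4.9984 mm/d
Over 30 days: 4.9984 × 30 = 149.952 mm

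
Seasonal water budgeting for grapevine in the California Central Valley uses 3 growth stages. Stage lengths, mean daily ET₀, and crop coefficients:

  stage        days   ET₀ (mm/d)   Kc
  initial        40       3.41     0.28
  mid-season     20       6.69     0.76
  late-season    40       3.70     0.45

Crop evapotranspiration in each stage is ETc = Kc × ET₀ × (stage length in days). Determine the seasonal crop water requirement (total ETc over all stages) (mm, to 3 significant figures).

initial: 0.28 × 3.41 × 40 = 38.19 mm
mid-season: 0.76 × 6.69 × 20 = 101.69 mm
late-season: 0.45 × 3.70 × 40 = 66.60 mm
Seasonal total = 206.48 mm

206 mm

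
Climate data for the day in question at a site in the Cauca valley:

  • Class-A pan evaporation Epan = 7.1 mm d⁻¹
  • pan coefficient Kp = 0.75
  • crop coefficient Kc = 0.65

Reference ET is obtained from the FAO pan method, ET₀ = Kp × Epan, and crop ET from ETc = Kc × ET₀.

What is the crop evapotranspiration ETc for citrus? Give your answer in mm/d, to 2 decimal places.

3.46 mm/d

ET₀ = 0.75 × 7.1 = 5.3250 mm/d
ETc = Kc × ET₀ = 0.65 × 5.3250 = 3.4613 mm/d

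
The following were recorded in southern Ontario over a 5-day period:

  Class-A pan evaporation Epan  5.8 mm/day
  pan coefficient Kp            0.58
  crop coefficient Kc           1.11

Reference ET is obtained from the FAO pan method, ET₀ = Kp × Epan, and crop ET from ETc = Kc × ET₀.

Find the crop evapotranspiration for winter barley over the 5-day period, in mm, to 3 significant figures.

ET₀ = 0.58 × 5.8 = 3.3640 mm/d
ETc = Kc × ET₀ = 1.11 × 3.3640 = 3.7340 mm/d
Over 5 days: 3.7340 × 5 = 18.670 mm

18.7 mm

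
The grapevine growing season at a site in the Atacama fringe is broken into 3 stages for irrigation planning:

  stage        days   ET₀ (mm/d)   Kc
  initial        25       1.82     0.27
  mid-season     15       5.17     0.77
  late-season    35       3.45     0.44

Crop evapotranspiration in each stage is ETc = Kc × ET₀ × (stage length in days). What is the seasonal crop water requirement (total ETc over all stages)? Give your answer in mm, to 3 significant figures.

125 mm

initial: 0.27 × 1.82 × 25 = 12.29 mm
mid-season: 0.77 × 5.17 × 15 = 59.71 mm
late-season: 0.44 × 3.45 × 35 = 53.13 mm
Seasonal total = 125.13 mm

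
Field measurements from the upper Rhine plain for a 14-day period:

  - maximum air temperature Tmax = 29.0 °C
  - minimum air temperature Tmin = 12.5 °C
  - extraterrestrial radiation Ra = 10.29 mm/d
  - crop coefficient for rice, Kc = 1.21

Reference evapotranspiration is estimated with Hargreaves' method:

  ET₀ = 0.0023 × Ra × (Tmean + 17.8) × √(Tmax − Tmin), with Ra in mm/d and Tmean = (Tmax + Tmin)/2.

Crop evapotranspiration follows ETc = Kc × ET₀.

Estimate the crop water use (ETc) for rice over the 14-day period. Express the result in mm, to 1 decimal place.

62.8 mm

Tmean = (29.0 + 12.5)/2 = 20.75 °C
ET₀ = 0.0023 × 10.29 × (20.75 + 17.8) × √16.5 = 0.0023 × 10.29 × 38.55 × 4.0620 = 3.7060 mm/d
ETc = Kc × ET₀ = 1.21 × 3.7060 = 4.4843 mm/d
Over 14 days: 4.4843 × 14 = 62.780 mm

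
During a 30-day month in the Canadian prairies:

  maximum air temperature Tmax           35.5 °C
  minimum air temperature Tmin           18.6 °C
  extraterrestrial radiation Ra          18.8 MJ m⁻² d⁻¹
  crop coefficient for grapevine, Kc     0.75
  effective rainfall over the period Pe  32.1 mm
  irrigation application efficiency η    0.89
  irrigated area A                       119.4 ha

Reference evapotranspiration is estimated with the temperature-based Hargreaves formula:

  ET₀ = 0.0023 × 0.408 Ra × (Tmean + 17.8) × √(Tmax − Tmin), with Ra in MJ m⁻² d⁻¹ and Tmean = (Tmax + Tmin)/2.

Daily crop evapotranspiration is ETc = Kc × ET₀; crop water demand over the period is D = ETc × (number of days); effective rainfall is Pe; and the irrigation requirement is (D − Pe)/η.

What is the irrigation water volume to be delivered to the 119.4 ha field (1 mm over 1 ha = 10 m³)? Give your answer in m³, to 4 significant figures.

55120 m³

Tmean = (35.5 + 18.6)/2 = 27.05 °C
0.408 Ra = 0.408 × 18.8 = 7.6704 mm/d equivalent
ET₀ = 0.0023 × 7.6704 × (27.05 + 17.8) × √16.9 = 0.0023 × 7.6704 × 44.85 × 4.1110 = 3.2528 mm/d
ETc = Kc × ET₀ = 0.75 × 3.2528 = 2.4396 mm/d
Crop demand D = ETc × 30 d = 2.4396 × 30 = 73.188 mm
D − Pe = 73.188 − 32.1 = 41.088 mm
Gross irrigation = 41.088 / 0.89 = 46.166 mm
Volume = 46.166 mm × 119.4 ha × 10 = 55122.2 m³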